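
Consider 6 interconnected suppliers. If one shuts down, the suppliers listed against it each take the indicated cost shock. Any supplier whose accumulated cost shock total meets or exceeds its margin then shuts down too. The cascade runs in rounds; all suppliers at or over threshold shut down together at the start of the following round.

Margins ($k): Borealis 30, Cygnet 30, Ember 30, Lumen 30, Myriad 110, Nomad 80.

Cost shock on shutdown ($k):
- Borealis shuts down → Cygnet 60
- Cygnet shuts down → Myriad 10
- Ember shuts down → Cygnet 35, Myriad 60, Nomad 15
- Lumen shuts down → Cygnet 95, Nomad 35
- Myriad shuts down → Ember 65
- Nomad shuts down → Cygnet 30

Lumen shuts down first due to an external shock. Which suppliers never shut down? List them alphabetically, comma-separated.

Round 1 — Lumen shuts down (initial).
  Cygnet: +95 → 95 ≥ 30
  Nomad: +35 → 35 < 80
Round 2 — Cygnet shuts down.
  Myriad: +10 → 10 < 110
No further shutdowns.

Borealis, Ember, Myriad, Nomad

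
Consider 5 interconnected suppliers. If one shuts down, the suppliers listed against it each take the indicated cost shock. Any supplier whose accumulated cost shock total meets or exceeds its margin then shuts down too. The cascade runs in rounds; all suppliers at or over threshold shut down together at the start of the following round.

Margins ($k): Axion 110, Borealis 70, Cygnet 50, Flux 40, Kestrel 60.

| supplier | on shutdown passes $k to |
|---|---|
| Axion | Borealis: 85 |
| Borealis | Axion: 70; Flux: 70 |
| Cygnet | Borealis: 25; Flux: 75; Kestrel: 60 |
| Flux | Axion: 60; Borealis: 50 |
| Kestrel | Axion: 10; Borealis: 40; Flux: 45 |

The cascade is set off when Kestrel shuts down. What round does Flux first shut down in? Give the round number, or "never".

Round 1 — Kestrel shuts down (initial).
  Axion: +10 → 10 < 110
  Borealis: +40 → 40 < 70
  Flux: +45 → 45 ≥ 40
Round 2 — Flux shuts down.
  Axion: +60 → 70 < 110
  Borealis: +50 → 90 ≥ 70
Round 3 — Borealis shuts down.
  Axion: +70 → 140 ≥ 110
Round 4 — Axion shuts down.
No further shutdowns.

2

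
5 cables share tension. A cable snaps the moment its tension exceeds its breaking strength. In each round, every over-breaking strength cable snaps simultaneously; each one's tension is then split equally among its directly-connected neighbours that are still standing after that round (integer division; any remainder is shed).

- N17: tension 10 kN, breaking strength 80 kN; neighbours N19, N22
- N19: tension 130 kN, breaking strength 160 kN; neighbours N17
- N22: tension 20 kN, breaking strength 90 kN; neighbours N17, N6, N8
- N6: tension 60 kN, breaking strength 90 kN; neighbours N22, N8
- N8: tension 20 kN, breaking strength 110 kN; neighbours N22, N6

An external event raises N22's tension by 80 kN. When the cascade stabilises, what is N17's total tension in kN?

43

Round 1 — N22 at 100 > 90. N22 snaps.
  N22 sheds 100 kN to N17, N6, N8: 33 each (1 lost).
    N17: 10+33 = 43 ≤ 80
    N6: 60+33 = 93 > 90
    N8: 20+33 = 53 ≤ 110
Round 2 — N6 snaps.
  N6 sheds 93 kN to N8: 93 each.
    N8: 53+93 = 146 > 110
Round 3 — N8 snaps.
  N8 sheds 146 kN: no online neighbours, lost.
No further breaks.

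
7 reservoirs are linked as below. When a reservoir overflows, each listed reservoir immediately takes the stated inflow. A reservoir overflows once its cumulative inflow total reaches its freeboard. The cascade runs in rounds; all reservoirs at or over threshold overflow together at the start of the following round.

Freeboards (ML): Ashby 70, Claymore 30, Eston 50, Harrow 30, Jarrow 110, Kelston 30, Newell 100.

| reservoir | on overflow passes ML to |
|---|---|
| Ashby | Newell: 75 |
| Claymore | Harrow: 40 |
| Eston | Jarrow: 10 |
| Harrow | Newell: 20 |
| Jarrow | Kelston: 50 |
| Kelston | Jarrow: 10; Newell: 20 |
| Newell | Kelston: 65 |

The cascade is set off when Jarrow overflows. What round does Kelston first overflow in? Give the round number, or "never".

2

Round 1 — Jarrow overflows (initial).
  Kelston: +50 → 50 ≥ 30
Round 2 — Kelston overflows.
  Newell: +20 → 20 < 100
No further overflows.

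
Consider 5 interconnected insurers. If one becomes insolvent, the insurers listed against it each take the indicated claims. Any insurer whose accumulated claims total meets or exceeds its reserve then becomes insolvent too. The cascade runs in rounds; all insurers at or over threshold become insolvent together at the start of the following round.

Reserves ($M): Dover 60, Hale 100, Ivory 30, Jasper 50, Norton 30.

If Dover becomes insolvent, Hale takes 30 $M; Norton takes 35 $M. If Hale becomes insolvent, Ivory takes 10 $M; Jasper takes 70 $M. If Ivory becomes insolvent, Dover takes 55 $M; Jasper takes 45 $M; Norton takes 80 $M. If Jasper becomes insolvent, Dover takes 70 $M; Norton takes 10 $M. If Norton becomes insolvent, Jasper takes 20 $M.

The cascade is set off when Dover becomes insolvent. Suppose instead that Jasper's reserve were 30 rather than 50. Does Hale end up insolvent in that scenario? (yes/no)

With Jasper's reserve at 30:
Round 1 — Dover becomes insolvent (initial).
  Hale: +30 → 30 < 100
  Norton: +35 → 35 ≥ 30
Round 2 — Norton becomes insolvent.
  Jasper: +20 → 20 < 30
No further insolvencies.

no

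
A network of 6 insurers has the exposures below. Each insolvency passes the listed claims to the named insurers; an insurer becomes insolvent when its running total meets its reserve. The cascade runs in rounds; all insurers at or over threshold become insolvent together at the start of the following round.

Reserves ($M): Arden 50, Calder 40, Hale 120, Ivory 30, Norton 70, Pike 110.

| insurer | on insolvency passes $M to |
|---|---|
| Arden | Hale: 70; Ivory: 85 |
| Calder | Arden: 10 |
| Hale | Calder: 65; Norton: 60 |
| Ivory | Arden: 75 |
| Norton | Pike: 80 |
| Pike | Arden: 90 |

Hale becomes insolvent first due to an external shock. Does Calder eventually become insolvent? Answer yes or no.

Round 1 — Hale becomes insolvent (initial).
  Calder: +65 → 65 ≥ 40
  Norton: +60 → 60 < 70
Round 2 — Calder becomes insolvent.
  Arden: +10 → 10 < 50
No further insolvencies.

yes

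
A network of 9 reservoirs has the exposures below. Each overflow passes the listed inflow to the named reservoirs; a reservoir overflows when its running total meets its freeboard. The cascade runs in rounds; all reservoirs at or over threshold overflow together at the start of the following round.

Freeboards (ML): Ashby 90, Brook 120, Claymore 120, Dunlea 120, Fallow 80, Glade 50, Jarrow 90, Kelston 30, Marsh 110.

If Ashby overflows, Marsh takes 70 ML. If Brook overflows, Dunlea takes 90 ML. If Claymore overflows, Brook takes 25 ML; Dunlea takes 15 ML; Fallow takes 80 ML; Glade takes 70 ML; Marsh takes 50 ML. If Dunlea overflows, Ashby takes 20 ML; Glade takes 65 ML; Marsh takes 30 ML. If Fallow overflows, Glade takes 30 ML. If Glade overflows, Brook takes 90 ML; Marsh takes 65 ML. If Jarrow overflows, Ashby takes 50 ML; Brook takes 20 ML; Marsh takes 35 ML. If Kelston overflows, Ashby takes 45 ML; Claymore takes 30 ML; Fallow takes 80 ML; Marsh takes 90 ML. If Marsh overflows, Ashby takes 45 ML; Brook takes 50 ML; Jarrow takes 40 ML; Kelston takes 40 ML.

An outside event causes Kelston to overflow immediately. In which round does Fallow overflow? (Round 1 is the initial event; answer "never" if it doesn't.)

Round 1 — Kelston overflows (initial).
  Ashby: +45 → 45 < 90
  Claymore: +30 → 30 < 120
  Fallow: +80 → 80 ≥ 80
  Marsh: +90 → 90 < 110
Round 2 — Fallow overflows.
  Glade: +30 → 30 < 50
No further overflows.

2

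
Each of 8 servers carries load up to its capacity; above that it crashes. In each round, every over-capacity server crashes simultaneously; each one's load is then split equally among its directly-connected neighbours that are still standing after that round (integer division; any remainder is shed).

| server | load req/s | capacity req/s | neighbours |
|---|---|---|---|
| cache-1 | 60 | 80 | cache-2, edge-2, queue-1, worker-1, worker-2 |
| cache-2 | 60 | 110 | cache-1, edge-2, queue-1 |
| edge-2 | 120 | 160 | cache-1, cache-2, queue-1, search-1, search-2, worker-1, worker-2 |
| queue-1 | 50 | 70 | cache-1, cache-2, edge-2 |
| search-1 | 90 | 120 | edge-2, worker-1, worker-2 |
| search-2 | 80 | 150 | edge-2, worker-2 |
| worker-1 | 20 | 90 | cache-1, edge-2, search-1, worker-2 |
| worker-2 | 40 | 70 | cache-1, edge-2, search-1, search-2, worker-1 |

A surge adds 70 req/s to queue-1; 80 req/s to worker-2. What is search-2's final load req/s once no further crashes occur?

Round 1 — queue-1 at 120 > 70; worker-2 at 120 > 70. queue-1, worker-2 crash.
  queue-1 sheds 120 req/s to cache-1, cache-2, edge-2: 40 each.
    cache-1: 60+40 = 100 > 80
    cache-2: 60+40 = 100 ≤ 110
    edge-2: 120+40 = 160 ≤ 160
  worker-2 sheds 120 req/s to cache-1, edge-2, search-1, search-2, worker-1: 24 each.
    cache-1: 100+24 = 124 > 80
    edge-2: 160+24 = 184 > 160
    search-1: 90+24 = 114 ≤ 120
    search-2: 80+24 = 104 ≤ 150
    worker-1: 20+24 = 44 ≤ 90
Round 2 — cache-1, edge-2 crash.
  cache-1 sheds 124 req/s to cache-2, worker-1: 62 each.
    cache-2: 100+62 = 162 > 110
    worker-1: 44+62 = 106 > 90
  edge-2 sheds 184 req/s to cache-2, search-1, search-2, worker-1: 46 each.
    cache-2: 162+46 = 208 > 110
    search-1: 114+46 = 160 > 120
    search-2: 104+46 = 150 ≤ 150
    worker-1: 106+46 = 152 > 90
Round 3 — cache-2, search-1, worker-1 crash.
  cache-2 sheds 208 req/s: no online neighbours, lost.
  search-1 sheds 160 req/s: no online neighbours, lost.
  worker-1 sheds 152 req/s: no online neighbours, lost.
No further crashes.

150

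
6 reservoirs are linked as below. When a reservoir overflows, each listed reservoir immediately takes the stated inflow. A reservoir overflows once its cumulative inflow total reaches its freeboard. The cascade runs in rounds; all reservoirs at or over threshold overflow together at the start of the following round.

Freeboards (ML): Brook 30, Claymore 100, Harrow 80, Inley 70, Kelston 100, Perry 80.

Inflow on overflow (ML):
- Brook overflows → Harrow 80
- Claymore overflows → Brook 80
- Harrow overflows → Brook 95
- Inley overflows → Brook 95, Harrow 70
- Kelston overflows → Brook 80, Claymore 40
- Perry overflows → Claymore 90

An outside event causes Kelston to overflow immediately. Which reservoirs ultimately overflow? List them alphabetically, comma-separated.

Brook, Harrow, Kelston

Round 1 — Kelston overflows (initial).
  Brook: +80 → 80 ≥ 30
  Claymore: +40 → 40 < 100
Round 2 — Brook overflows.
  Harrow: +80 → 80 ≥ 80
Round 3 — Harrow overflows.
No further overflows.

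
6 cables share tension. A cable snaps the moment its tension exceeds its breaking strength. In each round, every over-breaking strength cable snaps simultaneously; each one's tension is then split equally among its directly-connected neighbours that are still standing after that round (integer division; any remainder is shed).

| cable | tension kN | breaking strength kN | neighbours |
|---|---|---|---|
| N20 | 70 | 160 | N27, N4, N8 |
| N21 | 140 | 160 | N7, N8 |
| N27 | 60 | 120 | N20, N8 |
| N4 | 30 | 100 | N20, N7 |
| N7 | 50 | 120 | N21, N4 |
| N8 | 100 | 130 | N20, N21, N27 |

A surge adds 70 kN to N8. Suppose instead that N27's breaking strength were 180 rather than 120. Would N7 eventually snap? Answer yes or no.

With N27's breaking strength at 180:
Round 1 — N8 at 170 > 130. N8 snaps.
  N8 sheds 170 kN to N20, N21, N27: 56 each (2 lost).
    N20: 70+56 = 126 ≤ 160
    N21: 140+56 = 196 > 160
    N27: 60+56 = 116 ≤ 180
Round 2 — N21 snaps.
  N21 sheds 196 kN to N7: 196 each.
    N7: 50+196 = 246 > 120
Round 3 — N7 snaps.
  N7 sheds 246 kN to N4: 246 each.
    N4: 30+246 = 276 > 100
Round 4 — N4 snaps.
  N4 sheds 276 kN to N20: 276 each.
    N20: 126+276 = 402 > 160
Round 5 — N20 snaps.
  N20 sheds 402 kN to N27: 402 each.
    N27: 116+402 = 518 > 180
Round 6 — N27 snaps.
  N27 sheds 518 kN: no online neighbours, lost.
No further breaks.

yes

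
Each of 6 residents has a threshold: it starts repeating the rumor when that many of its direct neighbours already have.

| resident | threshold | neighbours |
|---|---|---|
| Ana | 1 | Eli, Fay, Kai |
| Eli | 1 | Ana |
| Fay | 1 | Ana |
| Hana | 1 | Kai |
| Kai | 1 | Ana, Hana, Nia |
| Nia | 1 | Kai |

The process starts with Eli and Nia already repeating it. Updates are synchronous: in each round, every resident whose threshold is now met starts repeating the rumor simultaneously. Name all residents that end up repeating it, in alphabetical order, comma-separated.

Ana, Eli, Fay, Hana, Kai, Nia

Round 1 — Eli, Nia start repeating the rumor (initial).
Round 2 — checking thresholds:
  Ana: 1 of 3 neighbours ≥ 1, starts repeating the rumor.
  Kai: 1 of 3 neighbours ≥ 1, starts repeating the rumor.
Round 3 — checking thresholds:
  Fay: 1 of 1 neighbours ≥ 1, starts repeating the rumor.
  Hana: 1 of 1 neighbours ≥ 1, starts repeating the rumor.
Round 4 — no new spreads; cascade stops.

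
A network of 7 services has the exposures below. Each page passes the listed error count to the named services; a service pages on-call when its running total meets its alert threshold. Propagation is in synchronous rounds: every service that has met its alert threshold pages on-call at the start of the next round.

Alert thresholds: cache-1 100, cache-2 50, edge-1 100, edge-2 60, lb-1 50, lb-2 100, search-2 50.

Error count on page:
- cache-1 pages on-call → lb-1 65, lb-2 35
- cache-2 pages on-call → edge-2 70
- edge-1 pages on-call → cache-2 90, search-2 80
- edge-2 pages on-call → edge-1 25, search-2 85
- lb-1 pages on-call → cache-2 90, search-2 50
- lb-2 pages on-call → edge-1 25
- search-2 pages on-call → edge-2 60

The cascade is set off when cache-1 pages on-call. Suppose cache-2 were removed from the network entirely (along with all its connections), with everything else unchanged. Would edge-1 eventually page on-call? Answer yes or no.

With cache-2 removed:
Round 1 — cache-1 pages on-call (initial).
  lb-1: +65 → 65 ≥ 50
  lb-2: +35 → 35 < 100
Round 2 — lb-1 pages on-call.
  search-2: +50 → 50 ≥ 50
Round 3 — search-2 pages on-call.
  edge-2: +60 → 60 ≥ 60
Round 4 — edge-2 pages on-call.
  edge-1: +25 → 25 < 100
No further pages.

no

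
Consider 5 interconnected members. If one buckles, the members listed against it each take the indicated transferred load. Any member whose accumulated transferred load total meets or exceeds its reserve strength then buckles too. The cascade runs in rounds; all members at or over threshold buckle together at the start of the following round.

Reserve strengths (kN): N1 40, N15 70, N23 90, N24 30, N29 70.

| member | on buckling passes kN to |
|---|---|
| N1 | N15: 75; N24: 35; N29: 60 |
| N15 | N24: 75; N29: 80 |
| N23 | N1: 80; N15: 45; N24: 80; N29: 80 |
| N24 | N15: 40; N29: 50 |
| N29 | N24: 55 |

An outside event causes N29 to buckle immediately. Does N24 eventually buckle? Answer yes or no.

yes

Round 1 — N29 buckles (initial).
  N24: +55 → 55 ≥ 30
Round 2 — N24 buckles.
  N15: +40 → 40 < 70
No further bucklings.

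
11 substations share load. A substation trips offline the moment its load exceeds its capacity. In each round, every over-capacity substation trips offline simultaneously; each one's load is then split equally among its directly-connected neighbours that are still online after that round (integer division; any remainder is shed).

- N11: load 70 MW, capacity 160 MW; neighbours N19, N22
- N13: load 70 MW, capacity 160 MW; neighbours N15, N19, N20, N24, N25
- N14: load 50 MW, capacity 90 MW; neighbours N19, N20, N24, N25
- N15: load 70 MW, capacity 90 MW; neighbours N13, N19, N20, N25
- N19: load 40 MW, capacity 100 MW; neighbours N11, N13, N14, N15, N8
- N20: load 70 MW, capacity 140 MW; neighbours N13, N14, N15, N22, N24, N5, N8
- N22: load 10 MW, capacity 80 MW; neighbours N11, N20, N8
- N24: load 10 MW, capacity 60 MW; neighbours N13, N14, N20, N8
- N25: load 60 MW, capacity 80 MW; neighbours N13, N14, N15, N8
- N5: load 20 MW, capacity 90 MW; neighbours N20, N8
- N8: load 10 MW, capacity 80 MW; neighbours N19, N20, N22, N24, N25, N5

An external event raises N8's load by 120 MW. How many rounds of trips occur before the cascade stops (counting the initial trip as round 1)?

3

Round 1 — N8 at 130 > 80. N8 trips offline.
  N8 sheds 130 MW to N19, N20, N22, N24, N25, N5: 21 each (4 lost).
    N19: 40+21 = 61 ≤ 100
    N20: 70+21 = 91 ≤ 140
    N22: 10+21 = 31 ≤ 80
    N24: 10+21 = 31 ≤ 60
    N25: 60+21 = 81 > 80
    N5: 20+21 = 41 ≤ 90
Round 2 — N25 trips offline.
  N25 sheds 81 MW to N13, N14, N15: 27 each.
    N13: 70+27 = 97 ≤ 160
    N14: 50+27 = 77 ≤ 90
    N15: 70+27 = 97 > 90
Round 3 — N15 trips offline.
  N15 sheds 97 MW to N13, N19, N20: 32 each (1 lost).
    N13: 97+32 = 129 ≤ 160
    N19: 61+32 = 93 ≤ 100
    N20: 91+32 = 123 ≤ 140
No further trips.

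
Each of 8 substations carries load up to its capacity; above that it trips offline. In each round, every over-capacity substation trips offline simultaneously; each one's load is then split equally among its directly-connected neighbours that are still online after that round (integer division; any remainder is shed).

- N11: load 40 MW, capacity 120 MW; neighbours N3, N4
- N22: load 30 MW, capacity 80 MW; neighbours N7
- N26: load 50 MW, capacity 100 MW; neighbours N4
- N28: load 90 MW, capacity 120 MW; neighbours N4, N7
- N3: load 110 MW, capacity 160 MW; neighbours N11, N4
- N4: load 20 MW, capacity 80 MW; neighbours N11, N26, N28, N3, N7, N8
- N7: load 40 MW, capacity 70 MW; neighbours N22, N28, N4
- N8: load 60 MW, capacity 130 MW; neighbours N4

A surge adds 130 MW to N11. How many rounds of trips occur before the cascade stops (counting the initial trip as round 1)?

2

Round 1 — N11 at 170 > 120. N11 trips offline.
  N11 sheds 170 MW to N3, N4: 85 each.
    N3: 110+85 = 195 > 160
    N4: 20+85 = 105 > 80
Round 2 — N3, N4 trip offline.
  N3 sheds 195 MW: no online neighbours, lost.
  N4 sheds 105 MW to N26, N28, N7, N8: 26 each (1 lost).
    N26: 50+26 = 76 ≤ 100
    N28: 90+26 = 116 ≤ 120
    N7: 40+26 = 66 ≤ 70
    N8: 60+26 = 86 ≤ 130
No further trips.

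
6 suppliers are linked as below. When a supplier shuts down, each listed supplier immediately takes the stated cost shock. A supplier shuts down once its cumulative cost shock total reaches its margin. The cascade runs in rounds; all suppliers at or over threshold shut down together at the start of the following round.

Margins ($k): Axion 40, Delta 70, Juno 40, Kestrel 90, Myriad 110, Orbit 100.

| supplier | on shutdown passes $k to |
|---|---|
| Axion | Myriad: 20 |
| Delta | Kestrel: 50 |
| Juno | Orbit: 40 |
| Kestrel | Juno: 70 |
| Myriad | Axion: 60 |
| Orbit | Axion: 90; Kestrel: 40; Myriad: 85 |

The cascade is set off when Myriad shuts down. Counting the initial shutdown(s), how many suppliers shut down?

Round 1 — Myriad shuts down (initial).
  Axion: +60 → 60 ≥ 40
Round 2 — Axion shuts down.
No further shutdowns.

2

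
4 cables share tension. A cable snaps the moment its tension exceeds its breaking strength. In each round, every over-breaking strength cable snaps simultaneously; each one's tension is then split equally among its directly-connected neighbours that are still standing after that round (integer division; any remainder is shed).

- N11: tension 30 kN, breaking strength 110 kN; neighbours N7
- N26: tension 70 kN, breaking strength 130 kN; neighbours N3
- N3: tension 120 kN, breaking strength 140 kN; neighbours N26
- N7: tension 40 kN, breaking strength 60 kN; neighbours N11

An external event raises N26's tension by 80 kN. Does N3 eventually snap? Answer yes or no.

yes

Round 1 — N26 at 150 > 130. N26 snaps.
  N26 sheds 150 kN to N3: 150 each.
    N3: 120+150 = 270 > 140
Round 2 — N3 snaps.
  N3 sheds 270 kN: no online neighbours, lost.
No further breaks.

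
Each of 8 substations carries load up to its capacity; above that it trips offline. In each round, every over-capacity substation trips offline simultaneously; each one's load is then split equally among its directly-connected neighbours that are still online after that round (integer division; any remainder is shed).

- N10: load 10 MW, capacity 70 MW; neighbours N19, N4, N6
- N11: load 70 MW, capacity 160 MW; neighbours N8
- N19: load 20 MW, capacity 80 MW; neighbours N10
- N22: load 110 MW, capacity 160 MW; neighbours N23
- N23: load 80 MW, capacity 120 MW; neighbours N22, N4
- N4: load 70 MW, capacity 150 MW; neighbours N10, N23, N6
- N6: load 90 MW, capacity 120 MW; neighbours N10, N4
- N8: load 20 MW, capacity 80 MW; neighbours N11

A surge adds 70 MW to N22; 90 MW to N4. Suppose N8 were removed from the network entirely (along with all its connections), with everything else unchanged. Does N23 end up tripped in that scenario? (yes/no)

yes

With N8 removed:
Round 1 — N22 at 180 > 160; N4 at 160 > 150. N22, N4 trip offline.
  N22 sheds 180 MW to N23: 180 each.
    N23: 80+180 = 260 > 120
  N4 sheds 160 MW to N10, N23, N6: 53 each (1 lost).
    N10: 10+53 = 63 ≤ 70
    N23: 260+53 = 313 > 120
    N6: 90+53 = 143 > 120
Round 2 — N23, N6 trip offline.
  N23 sheds 313 MW: no online neighbours, lost.
  N6 sheds 143 MW to N10: 143 each.
    N10: 63+143 = 206 > 70
Round 3 — N10 trips offline.
  N10 sheds 206 MW to N19: 206 each.
    N19: 20+206 = 226 > 80
Round 4 — N19 trips offline.
  N19 sheds 226 MW: no online neighbours, lost.
No further trips.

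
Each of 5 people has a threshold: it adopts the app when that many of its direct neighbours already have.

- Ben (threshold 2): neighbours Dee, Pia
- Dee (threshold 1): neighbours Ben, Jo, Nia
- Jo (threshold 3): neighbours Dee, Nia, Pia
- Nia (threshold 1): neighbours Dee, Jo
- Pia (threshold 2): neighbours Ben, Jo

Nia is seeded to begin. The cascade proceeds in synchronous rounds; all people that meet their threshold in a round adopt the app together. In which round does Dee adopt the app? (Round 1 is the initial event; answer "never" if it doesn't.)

2

Round 1 — Nia adopts the app (initial).
Round 2 — checking thresholds:
  Dee: 1 of 3 neighbours ≥ 1, adopts the app.
  Jo: 1 of 3 neighbours < 3, not yet.
Round 3 — no new adoptions; cascade stops.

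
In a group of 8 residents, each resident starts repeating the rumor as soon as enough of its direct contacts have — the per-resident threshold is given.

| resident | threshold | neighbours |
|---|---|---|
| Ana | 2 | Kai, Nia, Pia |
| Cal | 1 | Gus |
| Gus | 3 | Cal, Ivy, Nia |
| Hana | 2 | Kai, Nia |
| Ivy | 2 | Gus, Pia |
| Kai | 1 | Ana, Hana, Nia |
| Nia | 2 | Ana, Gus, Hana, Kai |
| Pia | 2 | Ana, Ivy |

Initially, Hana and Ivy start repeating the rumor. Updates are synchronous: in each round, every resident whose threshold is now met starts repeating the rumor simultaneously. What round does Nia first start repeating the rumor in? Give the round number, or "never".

Round 1 — Hana, Ivy start repeating the rumor (initial).
Round 2 — checking thresholds:
  Gus: 1 of 3 neighbours < 3, not yet.
  Kai: 1 of 3 neighbours ≥ 1, starts repeating the rumor.
  Nia: 1 of 4 neighbours < 2, not yet.
  Pia: 1 of 2 neighbours < 2, not yet.
Round 3 — checking thresholds:
  Ana: 1 of 3 neighbours < 2, not yet.
  Gus: 1 of 3 neighbours < 3, not yet.
  Nia: 2 of 4 neighbours ≥ 2, starts repeating the rumor.
  Pia: 1 of 2 neighbours < 2, not yet.
Round 4 — checking thresholds:
  Ana: 2 of 3 neighbours ≥ 2, starts repeating the rumor.
  Gus: 2 of 3 neighbours < 3, not yet.
  Pia: 1 of 2 neighbours < 2, not yet.
Round 5 — checking thresholds:
  Gus: 2 of 3 neighbours < 3, not yet.
  Pia: 2 of 2 neighbours ≥ 2, starts repeating the rumor.
Round 6 — no new spreads; cascade stops.

3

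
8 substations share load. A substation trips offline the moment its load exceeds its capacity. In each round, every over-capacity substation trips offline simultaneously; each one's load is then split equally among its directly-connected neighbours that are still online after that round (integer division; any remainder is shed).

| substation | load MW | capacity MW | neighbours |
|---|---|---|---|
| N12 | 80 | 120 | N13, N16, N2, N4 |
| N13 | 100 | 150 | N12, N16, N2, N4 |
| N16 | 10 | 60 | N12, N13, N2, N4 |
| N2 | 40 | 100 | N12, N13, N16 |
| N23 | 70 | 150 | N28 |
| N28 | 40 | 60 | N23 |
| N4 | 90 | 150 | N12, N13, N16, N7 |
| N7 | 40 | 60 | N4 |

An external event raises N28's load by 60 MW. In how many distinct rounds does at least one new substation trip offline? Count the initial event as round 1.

2

Round 1 — N28 at 100 > 60. N28 trips offline.
  N28 sheds 100 MW to N23: 100 each.
    N23: 70+100 = 170 > 150
Round 2 — N23 trips offline.
  N23 sheds 170 MW: no online neighbours, lost.
No further trips.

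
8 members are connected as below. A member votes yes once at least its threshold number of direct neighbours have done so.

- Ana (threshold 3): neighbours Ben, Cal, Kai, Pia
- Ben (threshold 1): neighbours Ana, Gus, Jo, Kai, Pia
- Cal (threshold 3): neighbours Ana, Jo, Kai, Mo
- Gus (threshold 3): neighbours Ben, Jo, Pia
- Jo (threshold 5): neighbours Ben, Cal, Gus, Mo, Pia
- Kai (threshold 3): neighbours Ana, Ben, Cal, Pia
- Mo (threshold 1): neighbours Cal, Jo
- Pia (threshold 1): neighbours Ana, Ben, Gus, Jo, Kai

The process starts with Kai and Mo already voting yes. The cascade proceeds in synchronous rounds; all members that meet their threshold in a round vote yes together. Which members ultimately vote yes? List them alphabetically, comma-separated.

Round 1 — Kai, Mo vote yes (initial).
Round 2 — checking thresholds:
  Ana: 1 of 4 neighbours < 3, holds.
  Ben: 1 of 5 neighbours ≥ 1, votes yes.
  Cal: 2 of 4 neighbours < 3, holds.
  Jo: 1 of 5 neighbours < 5, holds.
  Pia: 1 of 5 neighbours ≥ 1, votes yes.
Round 3 — checking thresholds:
  Ana: 3 of 4 neighbours ≥ 3, votes yes.
  Cal: 2 of 4 neighbours < 3, holds.
  Gus: 2 of 3 neighbours < 3, holds.
  Jo: 3 of 5 neighbours < 5, holds.
Round 4 — checking thresholds:
  Cal: 3 of 4 neighbours ≥ 3, votes yes.
  Gus: 2 of 3 neighbours < 3, holds.
  Jo: 3 of 5 neighbours < 5, holds.
Round 5 — no new yes votes; cascade stops.

Ana, Ben, Cal, Kai, Mo, Pia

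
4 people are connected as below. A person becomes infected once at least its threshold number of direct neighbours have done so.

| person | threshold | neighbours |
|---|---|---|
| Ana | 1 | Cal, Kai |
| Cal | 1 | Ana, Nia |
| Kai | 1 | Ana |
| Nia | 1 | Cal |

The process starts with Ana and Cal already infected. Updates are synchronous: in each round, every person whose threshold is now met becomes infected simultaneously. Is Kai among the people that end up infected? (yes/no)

Round 1 — Ana, Cal become infected (initial).
Round 2 — checking thresholds:
  Kai: 1 of 1 neighbours ≥ 1, becomes infected.
  Nia: 1 of 1 neighbours ≥ 1, becomes infected.
Round 3 — no new infections; cascade stops.

yes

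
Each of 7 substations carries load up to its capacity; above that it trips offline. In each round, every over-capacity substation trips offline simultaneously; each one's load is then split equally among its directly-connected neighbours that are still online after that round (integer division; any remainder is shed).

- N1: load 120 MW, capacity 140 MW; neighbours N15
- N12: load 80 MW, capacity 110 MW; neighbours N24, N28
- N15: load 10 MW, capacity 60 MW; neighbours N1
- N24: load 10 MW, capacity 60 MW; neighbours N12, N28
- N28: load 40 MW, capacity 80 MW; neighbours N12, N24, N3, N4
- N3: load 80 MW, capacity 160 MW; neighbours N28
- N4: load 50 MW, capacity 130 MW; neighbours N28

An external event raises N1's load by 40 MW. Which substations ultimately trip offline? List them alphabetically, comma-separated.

N1, N15

Round 1 — N1 at 160 > 140. N1 trips offline.
  N1 sheds 160 MW to N15: 160 each.
    N15: 10+160 = 170 > 60
Round 2 — N15 trips offline.
  N15 sheds 170 MW: no online neighbours, lost.
No further trips.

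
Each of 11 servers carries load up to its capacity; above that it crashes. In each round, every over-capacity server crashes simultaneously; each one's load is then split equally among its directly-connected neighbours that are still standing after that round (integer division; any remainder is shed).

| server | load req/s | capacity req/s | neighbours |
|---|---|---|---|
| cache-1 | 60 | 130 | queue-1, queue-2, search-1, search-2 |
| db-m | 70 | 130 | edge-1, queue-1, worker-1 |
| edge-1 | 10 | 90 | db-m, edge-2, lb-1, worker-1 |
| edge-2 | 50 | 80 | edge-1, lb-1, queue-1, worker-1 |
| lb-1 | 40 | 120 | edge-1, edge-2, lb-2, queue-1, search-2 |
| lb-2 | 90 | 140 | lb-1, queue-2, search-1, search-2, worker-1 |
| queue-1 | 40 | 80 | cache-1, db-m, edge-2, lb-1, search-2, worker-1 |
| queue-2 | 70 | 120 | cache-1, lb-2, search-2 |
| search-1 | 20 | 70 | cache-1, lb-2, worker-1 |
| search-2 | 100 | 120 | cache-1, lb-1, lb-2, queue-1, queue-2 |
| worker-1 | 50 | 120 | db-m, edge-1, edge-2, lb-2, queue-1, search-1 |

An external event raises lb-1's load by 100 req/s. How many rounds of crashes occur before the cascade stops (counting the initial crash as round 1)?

Round 1 — lb-1 at 140 > 120. lb-1 crashes.
  lb-1 sheds 140 req/s to edge-1, edge-2, lb-2, queue-1, search-2: 28 each.
    edge-1: 10+28 = 38 ≤ 90
    edge-2: 50+28 = 78 ≤ 80
    lb-2: 90+28 = 118 ≤ 140
    queue-1: 40+28 = 68 ≤ 80
    search-2: 100+28 = 128 > 120
Round 2 — search-2 crashes.
  search-2 sheds 128 req/s to cache-1, lb-2, queue-1, queue-2: 32 each.
    cache-1: 60+32 = 92 ≤ 130
    lb-2: 118+32 = 150 > 140
    queue-1: 68+32 = 100 > 80
    queue-2: 70+32 = 102 ≤ 120
Round 3 — lb-2, queue-1 crash.
  lb-2 sheds 150 req/s to queue-2, search-1, worker-1: 50 each.
    queue-2: 102+50 = 152 > 120
    search-1: 20+50 = 70 ≤ 70
    worker-1: 50+50 = 100 ≤ 120
  queue-1 sheds 100 req/s to cache-1, db-m, edge-2, worker-1: 25 each.
    cache-1: 92+25 = 117 ≤ 130
    db-m: 70+25 = 95 ≤ 130
    edge-2: 78+25 = 103 > 80
    worker-1: 100+25 = 125 > 120
Round 4 — edge-2, queue-2, worker-1 crash.
  edge-2 sheds 103 req/s to edge-1: 103 each.
    edge-1: 38+103 = 141 > 90
  queue-2 sheds 152 req/s to cache-1: 152 each.
    cache-1: 117+152 = 269 > 130
  worker-1 sheds 125 req/s to db-m, edge-1, search-1: 41 each (2 lost).
    db-m: 95+41 = 136 > 130
    edge-1: 141+41 = 182 > 90
    search-1: 70+41 = 111 > 70
Round 5 — cache-1, db-m, edge-1, search-1 crash.
  cache-1 sheds 269 req/s: no online neighbours, lost.
  db-m sheds 136 req/s: no online neighbours, lost.
  edge-1 sheds 182 req/s: no online neighbours, lost.
  search-1 sheds 111 req/s: no online neighbours, lost.
No further crashes.

5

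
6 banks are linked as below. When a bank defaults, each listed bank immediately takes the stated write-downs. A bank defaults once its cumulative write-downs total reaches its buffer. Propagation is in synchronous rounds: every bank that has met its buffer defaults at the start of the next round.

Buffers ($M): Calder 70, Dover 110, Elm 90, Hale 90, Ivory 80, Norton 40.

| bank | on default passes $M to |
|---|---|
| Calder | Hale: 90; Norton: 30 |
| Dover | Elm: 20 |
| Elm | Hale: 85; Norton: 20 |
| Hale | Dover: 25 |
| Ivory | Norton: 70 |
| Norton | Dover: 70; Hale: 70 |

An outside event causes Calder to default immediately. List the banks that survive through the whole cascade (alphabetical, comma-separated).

Dover, Elm, Ivory, Norton

Round 1 — Calder defaults (initial).
  Hale: +90 → 90 ≥ 90
  Norton: +30 → 30 < 40
Round 2 — Hale defaults.
  Dover: +25 → 25 < 110
No further defaults.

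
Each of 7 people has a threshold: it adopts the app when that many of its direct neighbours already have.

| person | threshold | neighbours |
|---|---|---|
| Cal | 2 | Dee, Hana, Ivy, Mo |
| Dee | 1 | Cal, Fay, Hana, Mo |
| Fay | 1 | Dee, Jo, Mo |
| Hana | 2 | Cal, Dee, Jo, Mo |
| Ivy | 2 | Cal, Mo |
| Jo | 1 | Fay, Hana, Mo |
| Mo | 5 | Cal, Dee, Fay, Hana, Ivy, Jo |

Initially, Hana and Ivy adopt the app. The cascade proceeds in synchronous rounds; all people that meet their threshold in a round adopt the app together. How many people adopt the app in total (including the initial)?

Round 1 — Hana, Ivy adopt the app (initial).
Round 2 — checking thresholds:
  Cal: 2 of 4 neighbours ≥ 2, adopts the app.
  Dee: 1 of 4 neighbours ≥ 1, adopts the app.
  Jo: 1 of 3 neighbours ≥ 1, adopts the app.
  Mo: 2 of 6 neighbours < 5, not yet.
Round 3 — checking thresholds:
  Fay: 2 of 3 neighbours ≥ 1, adopts the app.
  Mo: 5 of 6 neighbours ≥ 5, adopts the app.
Round 4 — no new adoptions; cascade stops.

7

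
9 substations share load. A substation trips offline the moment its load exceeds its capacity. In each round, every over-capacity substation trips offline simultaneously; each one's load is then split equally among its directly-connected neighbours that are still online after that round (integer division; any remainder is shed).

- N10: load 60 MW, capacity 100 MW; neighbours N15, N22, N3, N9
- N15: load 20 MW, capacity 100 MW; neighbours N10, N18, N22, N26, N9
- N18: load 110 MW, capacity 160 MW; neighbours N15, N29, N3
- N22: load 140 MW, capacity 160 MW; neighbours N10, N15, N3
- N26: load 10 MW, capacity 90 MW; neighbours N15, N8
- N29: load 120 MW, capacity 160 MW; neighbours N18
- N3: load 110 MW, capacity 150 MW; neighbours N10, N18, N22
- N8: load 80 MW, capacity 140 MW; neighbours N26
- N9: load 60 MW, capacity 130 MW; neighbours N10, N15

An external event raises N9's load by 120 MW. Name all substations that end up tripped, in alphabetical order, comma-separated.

Round 1 — N9 at 180 > 130. N9 trips offline.
  N9 sheds 180 MW to N10, N15: 90 each.
    N10: 60+90 = 150 > 100
    N15: 20+90 = 110 > 100
Round 2 — N10, N15 trip offline.
  N10 sheds 150 MW to N22, N3: 75 each.
    N22: 140+75 = 215 > 160
    N3: 110+75 = 185 > 150
  N15 sheds 110 MW to N18, N22, N26: 36 each (2 lost).
    N18: 110+36 = 146 ≤ 160
    N22: 215+36 = 251 > 160
    N26: 10+36 = 46 ≤ 90
Round 3 — N22, N3 trip offline.
  N22 sheds 251 MW: no online neighbours, lost.
  N3 sheds 185 MW to N18: 185 each.
    N18: 146+185 = 331 > 160
Round 4 — N18 trips offline.
  N18 sheds 331 MW to N29: 331 each.
    N29: 120+331 = 451 > 160
Round 5 — N29 trips offline.
  N29 sheds 451 MW: no online neighbours, lost.
No further trips.

N10, N15, N18, N22, N29, N3, N9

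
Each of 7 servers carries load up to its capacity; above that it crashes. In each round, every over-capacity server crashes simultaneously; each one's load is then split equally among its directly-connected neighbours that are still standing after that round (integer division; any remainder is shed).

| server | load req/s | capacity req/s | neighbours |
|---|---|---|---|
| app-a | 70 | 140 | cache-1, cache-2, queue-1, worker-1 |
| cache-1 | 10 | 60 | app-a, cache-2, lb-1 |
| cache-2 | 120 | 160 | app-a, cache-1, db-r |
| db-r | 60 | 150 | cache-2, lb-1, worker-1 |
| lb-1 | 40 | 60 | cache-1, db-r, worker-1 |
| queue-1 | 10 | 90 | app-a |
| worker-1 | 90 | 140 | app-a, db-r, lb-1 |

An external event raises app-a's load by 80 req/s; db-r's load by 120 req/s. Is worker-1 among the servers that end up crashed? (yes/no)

yes

Round 1 — app-a at 150 > 140; db-r at 180 > 150. app-a, db-r crash.
  app-a sheds 150 req/s to cache-1, cache-2, queue-1, worker-1: 37 each (2 lost).
    cache-1: 10+37 = 47 ≤ 60
    cache-2: 120+37 = 157 ≤ 160
    queue-1: 10+37 = 47 ≤ 90
    worker-1: 90+37 = 127 ≤ 140
  db-r sheds 180 req/s to cache-2, lb-1, worker-1: 60 each.
    cache-2: 157+60 = 217 > 160
    lb-1: 40+60 = 100 > 60
    worker-1: 127+60 = 187 > 140
Round 2 — cache-2, lb-1, worker-1 crash.
  cache-2 sheds 217 req/s to cache-1: 217 each.
    cache-1: 47+217 = 264 > 60
  lb-1 sheds 100 req/s to cache-1: 100 each.
    cache-1: 264+100 = 364 > 60
  worker-1 sheds 187 req/s: no online neighbours, lost.
Round 3 — cache-1 crashes.
  cache-1 sheds 364 req/s: no online neighbours, lost.
No further crashes.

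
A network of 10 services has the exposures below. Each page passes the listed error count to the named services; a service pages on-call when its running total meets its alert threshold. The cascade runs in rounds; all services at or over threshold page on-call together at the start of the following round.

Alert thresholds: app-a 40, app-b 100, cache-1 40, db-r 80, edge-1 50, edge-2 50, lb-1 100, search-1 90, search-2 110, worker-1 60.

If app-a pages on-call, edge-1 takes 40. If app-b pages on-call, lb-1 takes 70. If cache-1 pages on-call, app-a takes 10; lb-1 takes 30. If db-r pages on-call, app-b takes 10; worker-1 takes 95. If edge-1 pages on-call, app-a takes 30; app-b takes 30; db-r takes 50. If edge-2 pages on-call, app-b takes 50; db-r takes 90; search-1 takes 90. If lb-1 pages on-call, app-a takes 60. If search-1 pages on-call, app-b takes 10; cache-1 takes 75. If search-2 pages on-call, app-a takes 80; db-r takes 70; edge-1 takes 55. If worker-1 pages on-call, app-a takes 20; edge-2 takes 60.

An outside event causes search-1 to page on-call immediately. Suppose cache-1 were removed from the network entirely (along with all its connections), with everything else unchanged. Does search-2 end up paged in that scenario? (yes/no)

With cache-1 removed:
Round 1 — search-1 pages on-call (initial).
  app-b: +10 → 10 < 100
No further pages.

no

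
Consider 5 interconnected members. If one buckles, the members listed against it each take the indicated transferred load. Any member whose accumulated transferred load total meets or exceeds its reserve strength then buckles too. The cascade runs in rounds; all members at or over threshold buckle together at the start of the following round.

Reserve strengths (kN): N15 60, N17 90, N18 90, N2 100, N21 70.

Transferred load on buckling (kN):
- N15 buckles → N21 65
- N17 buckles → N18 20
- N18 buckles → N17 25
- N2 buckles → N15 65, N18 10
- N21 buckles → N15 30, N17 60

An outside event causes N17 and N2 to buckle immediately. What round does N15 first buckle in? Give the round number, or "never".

Round 1 — N17, N2 buckle (initial).
  N15: +65 → 65 ≥ 60
  N18: +20+10 → 30 < 90
Round 2 — N15 buckles.
  N21: +65 → 65 < 70
No further bucklings.

2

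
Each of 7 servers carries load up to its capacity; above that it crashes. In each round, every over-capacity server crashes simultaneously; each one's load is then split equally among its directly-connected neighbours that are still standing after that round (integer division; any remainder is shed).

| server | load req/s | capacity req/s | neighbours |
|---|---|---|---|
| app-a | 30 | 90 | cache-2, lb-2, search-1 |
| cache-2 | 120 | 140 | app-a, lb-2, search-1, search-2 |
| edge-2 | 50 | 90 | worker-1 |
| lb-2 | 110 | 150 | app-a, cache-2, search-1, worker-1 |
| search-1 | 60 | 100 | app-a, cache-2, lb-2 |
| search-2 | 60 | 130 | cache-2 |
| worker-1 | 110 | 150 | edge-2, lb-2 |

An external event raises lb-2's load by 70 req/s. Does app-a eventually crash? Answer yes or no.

yes

Round 1 — lb-2 at 180 > 150. lb-2 crashes.
  lb-2 sheds 180 req/s to app-a, cache-2, search-1, worker-1: 45 each.
    app-a: 30+45 = 75 ≤ 90
    cache-2: 120+45 = 165 > 140
    search-1: 60+45 = 105 > 100
    worker-1: 110+45 = 155 > 150
Round 2 — cache-2, search-1, worker-1 crash.
  cache-2 sheds 165 req/s to app-a, search-2: 82 each (1 lost).
    app-a: 75+82 = 157 > 90
    search-2: 60+82 = 142 > 130
  search-1 sheds 105 req/s to app-a: 105 each.
    app-a: 157+105 = 262 > 90
  worker-1 sheds 155 req/s to edge-2: 155 each.
    edge-2: 50+155 = 205 > 90
Round 3 — app-a, edge-2, search-2 crash.
  app-a sheds 262 req/s: no online neighbours, lost.
  edge-2 sheds 205 req/s: no online neighbours, lost.
  search-2 sheds 142 req/s: no online neighbours, lost.
No further crashes.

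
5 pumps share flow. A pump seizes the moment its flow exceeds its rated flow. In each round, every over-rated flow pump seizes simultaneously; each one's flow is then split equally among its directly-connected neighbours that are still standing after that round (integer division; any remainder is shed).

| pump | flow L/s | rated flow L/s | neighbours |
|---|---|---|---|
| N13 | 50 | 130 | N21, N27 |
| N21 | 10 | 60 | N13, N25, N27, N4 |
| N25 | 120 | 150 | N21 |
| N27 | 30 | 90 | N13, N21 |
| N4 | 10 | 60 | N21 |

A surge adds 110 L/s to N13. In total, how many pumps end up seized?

Round 1 — N13 at 160 > 130. N13 seizes.
  N13 sheds 160 L/s to N21, N27: 80 each.
    N21: 10+80 = 90 > 60
    N27: 30+80 = 110 > 90
Round 2 — N21, N27 seize.
  N21 sheds 90 L/s to N25, N4: 45 each.
    N25: 120+45 = 165 > 150
    N4: 10+45 = 55 ≤ 60
  N27 sheds 110 L/s: no online neighbours, lost.
Round 3 — N25 seizes.
  N25 sheds 165 L/s: no online neighbours, lost.
No further seizures.

4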